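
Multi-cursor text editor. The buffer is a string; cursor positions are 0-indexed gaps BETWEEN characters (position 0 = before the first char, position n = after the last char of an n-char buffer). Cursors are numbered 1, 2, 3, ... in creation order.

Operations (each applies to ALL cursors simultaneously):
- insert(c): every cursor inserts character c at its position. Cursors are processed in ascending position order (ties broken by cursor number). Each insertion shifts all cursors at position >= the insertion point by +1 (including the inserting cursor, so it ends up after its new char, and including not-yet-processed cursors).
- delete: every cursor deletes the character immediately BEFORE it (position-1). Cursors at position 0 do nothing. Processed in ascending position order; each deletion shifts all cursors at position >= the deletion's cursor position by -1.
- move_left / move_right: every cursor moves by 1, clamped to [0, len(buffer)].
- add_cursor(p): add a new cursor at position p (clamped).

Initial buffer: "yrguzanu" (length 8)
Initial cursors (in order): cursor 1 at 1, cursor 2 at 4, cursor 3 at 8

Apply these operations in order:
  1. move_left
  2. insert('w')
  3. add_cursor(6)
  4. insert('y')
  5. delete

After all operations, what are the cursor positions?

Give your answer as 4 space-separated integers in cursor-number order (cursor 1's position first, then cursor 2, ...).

After op 1 (move_left): buffer="yrguzanu" (len 8), cursors c1@0 c2@3 c3@7, authorship ........
After op 2 (insert('w')): buffer="wyrgwuzanwu" (len 11), cursors c1@1 c2@5 c3@10, authorship 1...2....3.
After op 3 (add_cursor(6)): buffer="wyrgwuzanwu" (len 11), cursors c1@1 c2@5 c4@6 c3@10, authorship 1...2....3.
After op 4 (insert('y')): buffer="wyyrgwyuyzanwyu" (len 15), cursors c1@2 c2@7 c4@9 c3@14, authorship 11...22.4...33.
After op 5 (delete): buffer="wyrgwuzanwu" (len 11), cursors c1@1 c2@5 c4@6 c3@10, authorship 1...2....3.

Answer: 1 5 10 6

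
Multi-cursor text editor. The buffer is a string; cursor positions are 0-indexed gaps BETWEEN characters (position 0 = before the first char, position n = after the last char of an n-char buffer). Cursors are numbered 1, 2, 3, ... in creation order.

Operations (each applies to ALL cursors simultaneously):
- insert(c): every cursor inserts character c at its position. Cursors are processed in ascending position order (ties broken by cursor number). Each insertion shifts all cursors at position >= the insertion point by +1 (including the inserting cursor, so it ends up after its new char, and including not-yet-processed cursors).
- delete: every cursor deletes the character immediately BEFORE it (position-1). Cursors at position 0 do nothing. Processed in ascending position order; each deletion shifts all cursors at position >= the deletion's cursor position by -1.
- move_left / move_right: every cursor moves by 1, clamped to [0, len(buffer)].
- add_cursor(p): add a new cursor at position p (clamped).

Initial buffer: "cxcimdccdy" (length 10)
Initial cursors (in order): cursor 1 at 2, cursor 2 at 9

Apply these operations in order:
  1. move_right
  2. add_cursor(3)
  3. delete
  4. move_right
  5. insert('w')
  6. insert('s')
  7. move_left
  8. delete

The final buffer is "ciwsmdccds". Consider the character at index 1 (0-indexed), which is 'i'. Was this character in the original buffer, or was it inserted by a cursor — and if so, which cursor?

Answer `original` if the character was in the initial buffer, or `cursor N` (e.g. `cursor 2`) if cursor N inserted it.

Answer: original

Derivation:
After op 1 (move_right): buffer="cxcimdccdy" (len 10), cursors c1@3 c2@10, authorship ..........
After op 2 (add_cursor(3)): buffer="cxcimdccdy" (len 10), cursors c1@3 c3@3 c2@10, authorship ..........
After op 3 (delete): buffer="cimdccd" (len 7), cursors c1@1 c3@1 c2@7, authorship .......
After op 4 (move_right): buffer="cimdccd" (len 7), cursors c1@2 c3@2 c2@7, authorship .......
After op 5 (insert('w')): buffer="ciwwmdccdw" (len 10), cursors c1@4 c3@4 c2@10, authorship ..13.....2
After op 6 (insert('s')): buffer="ciwwssmdccdws" (len 13), cursors c1@6 c3@6 c2@13, authorship ..1313.....22
After op 7 (move_left): buffer="ciwwssmdccdws" (len 13), cursors c1@5 c3@5 c2@12, authorship ..1313.....22
After op 8 (delete): buffer="ciwsmdccds" (len 10), cursors c1@3 c3@3 c2@9, authorship ..13.....2
Authorship (.=original, N=cursor N): . . 1 3 . . . . . 2
Index 1: author = original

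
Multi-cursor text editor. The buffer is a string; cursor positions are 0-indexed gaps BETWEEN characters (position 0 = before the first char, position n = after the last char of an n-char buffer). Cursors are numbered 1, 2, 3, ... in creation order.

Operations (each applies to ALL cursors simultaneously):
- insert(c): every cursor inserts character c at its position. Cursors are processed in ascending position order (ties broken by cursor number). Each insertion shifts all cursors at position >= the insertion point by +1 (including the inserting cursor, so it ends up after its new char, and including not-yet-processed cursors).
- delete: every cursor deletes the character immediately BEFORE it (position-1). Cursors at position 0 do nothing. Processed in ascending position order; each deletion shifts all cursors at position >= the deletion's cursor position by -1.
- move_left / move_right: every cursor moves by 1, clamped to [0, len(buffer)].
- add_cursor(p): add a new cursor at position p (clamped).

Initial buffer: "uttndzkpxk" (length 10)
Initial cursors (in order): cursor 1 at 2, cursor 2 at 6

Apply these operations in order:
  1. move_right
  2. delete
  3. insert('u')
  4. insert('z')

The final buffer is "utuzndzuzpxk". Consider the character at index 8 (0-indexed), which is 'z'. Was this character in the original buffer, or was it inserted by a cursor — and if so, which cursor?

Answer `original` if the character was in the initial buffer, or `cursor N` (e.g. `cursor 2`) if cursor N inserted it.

After op 1 (move_right): buffer="uttndzkpxk" (len 10), cursors c1@3 c2@7, authorship ..........
After op 2 (delete): buffer="utndzpxk" (len 8), cursors c1@2 c2@5, authorship ........
After op 3 (insert('u')): buffer="utundzupxk" (len 10), cursors c1@3 c2@7, authorship ..1...2...
After op 4 (insert('z')): buffer="utuzndzuzpxk" (len 12), cursors c1@4 c2@9, authorship ..11...22...
Authorship (.=original, N=cursor N): . . 1 1 . . . 2 2 . . .
Index 8: author = 2

Answer: cursor 2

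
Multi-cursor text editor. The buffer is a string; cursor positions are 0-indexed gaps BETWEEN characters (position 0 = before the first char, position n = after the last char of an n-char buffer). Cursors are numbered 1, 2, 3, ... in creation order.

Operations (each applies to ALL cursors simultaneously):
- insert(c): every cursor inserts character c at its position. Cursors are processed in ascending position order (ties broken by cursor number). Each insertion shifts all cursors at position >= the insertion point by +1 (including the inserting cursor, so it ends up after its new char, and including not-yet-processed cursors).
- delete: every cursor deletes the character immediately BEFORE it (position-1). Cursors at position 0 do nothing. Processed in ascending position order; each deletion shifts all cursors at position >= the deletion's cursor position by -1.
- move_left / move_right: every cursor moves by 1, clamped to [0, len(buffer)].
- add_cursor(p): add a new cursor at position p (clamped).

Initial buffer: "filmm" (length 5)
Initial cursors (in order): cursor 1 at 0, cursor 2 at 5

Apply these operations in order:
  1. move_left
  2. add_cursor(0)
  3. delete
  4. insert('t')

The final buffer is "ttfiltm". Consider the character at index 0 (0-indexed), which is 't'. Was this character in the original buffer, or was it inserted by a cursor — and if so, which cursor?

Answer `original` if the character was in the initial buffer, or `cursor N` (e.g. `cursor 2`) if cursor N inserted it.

Answer: cursor 1

Derivation:
After op 1 (move_left): buffer="filmm" (len 5), cursors c1@0 c2@4, authorship .....
After op 2 (add_cursor(0)): buffer="filmm" (len 5), cursors c1@0 c3@0 c2@4, authorship .....
After op 3 (delete): buffer="film" (len 4), cursors c1@0 c3@0 c2@3, authorship ....
After op 4 (insert('t')): buffer="ttfiltm" (len 7), cursors c1@2 c3@2 c2@6, authorship 13...2.
Authorship (.=original, N=cursor N): 1 3 . . . 2 .
Index 0: author = 1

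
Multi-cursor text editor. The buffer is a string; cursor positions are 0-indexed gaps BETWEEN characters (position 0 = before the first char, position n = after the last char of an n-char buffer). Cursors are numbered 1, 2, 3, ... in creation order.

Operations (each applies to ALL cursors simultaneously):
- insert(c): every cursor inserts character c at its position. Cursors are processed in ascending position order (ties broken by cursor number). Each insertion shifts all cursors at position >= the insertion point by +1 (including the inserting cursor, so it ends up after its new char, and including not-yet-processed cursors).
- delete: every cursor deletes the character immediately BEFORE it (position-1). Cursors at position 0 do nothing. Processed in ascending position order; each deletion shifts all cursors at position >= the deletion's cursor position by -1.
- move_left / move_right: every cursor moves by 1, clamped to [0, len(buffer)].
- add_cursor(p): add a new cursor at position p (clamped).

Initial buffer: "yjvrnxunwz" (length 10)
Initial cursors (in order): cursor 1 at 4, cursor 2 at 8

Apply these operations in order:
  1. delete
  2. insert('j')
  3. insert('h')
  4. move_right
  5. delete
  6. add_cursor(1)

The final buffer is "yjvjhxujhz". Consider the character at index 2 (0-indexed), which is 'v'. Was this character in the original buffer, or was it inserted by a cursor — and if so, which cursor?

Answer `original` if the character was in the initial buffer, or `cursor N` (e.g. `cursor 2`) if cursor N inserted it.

Answer: original

Derivation:
After op 1 (delete): buffer="yjvnxuwz" (len 8), cursors c1@3 c2@6, authorship ........
After op 2 (insert('j')): buffer="yjvjnxujwz" (len 10), cursors c1@4 c2@8, authorship ...1...2..
After op 3 (insert('h')): buffer="yjvjhnxujhwz" (len 12), cursors c1@5 c2@10, authorship ...11...22..
After op 4 (move_right): buffer="yjvjhnxujhwz" (len 12), cursors c1@6 c2@11, authorship ...11...22..
After op 5 (delete): buffer="yjvjhxujhz" (len 10), cursors c1@5 c2@9, authorship ...11..22.
After op 6 (add_cursor(1)): buffer="yjvjhxujhz" (len 10), cursors c3@1 c1@5 c2@9, authorship ...11..22.
Authorship (.=original, N=cursor N): . . . 1 1 . . 2 2 .
Index 2: author = original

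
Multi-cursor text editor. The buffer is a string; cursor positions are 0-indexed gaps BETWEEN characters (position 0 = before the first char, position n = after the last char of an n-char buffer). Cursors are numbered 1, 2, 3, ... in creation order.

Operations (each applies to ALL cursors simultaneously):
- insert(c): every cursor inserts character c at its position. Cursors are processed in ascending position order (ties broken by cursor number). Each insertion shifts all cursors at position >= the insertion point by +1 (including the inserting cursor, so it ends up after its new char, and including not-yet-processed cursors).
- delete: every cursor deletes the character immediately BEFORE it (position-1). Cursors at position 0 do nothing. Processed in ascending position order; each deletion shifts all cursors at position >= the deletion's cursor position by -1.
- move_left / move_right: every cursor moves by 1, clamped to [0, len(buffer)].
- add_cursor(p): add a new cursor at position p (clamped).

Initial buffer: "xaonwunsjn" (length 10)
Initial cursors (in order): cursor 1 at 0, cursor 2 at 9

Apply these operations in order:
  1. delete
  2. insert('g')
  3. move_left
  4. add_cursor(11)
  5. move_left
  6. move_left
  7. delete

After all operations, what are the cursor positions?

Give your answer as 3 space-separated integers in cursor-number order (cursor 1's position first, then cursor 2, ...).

After op 1 (delete): buffer="xaonwunsn" (len 9), cursors c1@0 c2@8, authorship .........
After op 2 (insert('g')): buffer="gxaonwunsgn" (len 11), cursors c1@1 c2@10, authorship 1........2.
After op 3 (move_left): buffer="gxaonwunsgn" (len 11), cursors c1@0 c2@9, authorship 1........2.
After op 4 (add_cursor(11)): buffer="gxaonwunsgn" (len 11), cursors c1@0 c2@9 c3@11, authorship 1........2.
After op 5 (move_left): buffer="gxaonwunsgn" (len 11), cursors c1@0 c2@8 c3@10, authorship 1........2.
After op 6 (move_left): buffer="gxaonwunsgn" (len 11), cursors c1@0 c2@7 c3@9, authorship 1........2.
After op 7 (delete): buffer="gxaonwngn" (len 9), cursors c1@0 c2@6 c3@7, authorship 1......2.

Answer: 0 6 7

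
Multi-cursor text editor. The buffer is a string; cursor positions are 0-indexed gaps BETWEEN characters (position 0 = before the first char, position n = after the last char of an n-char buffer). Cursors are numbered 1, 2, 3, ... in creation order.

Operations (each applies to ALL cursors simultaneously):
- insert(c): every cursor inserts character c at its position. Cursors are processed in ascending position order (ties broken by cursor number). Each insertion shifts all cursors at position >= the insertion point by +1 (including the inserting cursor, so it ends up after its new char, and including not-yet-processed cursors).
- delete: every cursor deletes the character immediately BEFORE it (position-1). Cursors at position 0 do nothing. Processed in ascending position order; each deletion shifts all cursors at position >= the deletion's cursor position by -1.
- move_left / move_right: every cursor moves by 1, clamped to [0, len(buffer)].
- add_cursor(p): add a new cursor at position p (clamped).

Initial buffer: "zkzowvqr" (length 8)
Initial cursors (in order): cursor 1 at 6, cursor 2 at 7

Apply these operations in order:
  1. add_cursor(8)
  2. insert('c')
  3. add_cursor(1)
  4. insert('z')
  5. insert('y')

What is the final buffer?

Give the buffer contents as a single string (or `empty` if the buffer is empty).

After op 1 (add_cursor(8)): buffer="zkzowvqr" (len 8), cursors c1@6 c2@7 c3@8, authorship ........
After op 2 (insert('c')): buffer="zkzowvcqcrc" (len 11), cursors c1@7 c2@9 c3@11, authorship ......1.2.3
After op 3 (add_cursor(1)): buffer="zkzowvcqcrc" (len 11), cursors c4@1 c1@7 c2@9 c3@11, authorship ......1.2.3
After op 4 (insert('z')): buffer="zzkzowvczqczrcz" (len 15), cursors c4@2 c1@9 c2@12 c3@15, authorship .4.....11.22.33
After op 5 (insert('y')): buffer="zzykzowvczyqczyrczy" (len 19), cursors c4@3 c1@11 c2@15 c3@19, authorship .44.....111.222.333

Answer: zzykzowvczyqczyrczy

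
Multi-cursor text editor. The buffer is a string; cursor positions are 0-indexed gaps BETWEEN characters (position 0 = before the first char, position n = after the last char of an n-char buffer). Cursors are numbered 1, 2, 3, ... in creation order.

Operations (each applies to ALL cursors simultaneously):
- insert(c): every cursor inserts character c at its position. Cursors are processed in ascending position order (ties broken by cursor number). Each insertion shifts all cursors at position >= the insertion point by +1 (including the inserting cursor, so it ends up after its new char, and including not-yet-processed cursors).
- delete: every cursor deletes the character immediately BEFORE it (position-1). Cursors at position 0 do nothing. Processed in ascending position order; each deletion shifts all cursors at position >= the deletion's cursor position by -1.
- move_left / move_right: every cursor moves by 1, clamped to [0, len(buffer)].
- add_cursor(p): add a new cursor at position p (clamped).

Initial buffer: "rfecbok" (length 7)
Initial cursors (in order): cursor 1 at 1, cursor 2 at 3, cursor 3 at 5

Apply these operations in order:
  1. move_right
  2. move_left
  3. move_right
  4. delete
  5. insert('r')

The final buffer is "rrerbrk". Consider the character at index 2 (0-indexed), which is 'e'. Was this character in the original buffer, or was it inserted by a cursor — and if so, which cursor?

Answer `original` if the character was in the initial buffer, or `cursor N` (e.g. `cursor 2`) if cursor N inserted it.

Answer: original

Derivation:
After op 1 (move_right): buffer="rfecbok" (len 7), cursors c1@2 c2@4 c3@6, authorship .......
After op 2 (move_left): buffer="rfecbok" (len 7), cursors c1@1 c2@3 c3@5, authorship .......
After op 3 (move_right): buffer="rfecbok" (len 7), cursors c1@2 c2@4 c3@6, authorship .......
After op 4 (delete): buffer="rebk" (len 4), cursors c1@1 c2@2 c3@3, authorship ....
After op 5 (insert('r')): buffer="rrerbrk" (len 7), cursors c1@2 c2@4 c3@6, authorship .1.2.3.
Authorship (.=original, N=cursor N): . 1 . 2 . 3 .
Index 2: author = original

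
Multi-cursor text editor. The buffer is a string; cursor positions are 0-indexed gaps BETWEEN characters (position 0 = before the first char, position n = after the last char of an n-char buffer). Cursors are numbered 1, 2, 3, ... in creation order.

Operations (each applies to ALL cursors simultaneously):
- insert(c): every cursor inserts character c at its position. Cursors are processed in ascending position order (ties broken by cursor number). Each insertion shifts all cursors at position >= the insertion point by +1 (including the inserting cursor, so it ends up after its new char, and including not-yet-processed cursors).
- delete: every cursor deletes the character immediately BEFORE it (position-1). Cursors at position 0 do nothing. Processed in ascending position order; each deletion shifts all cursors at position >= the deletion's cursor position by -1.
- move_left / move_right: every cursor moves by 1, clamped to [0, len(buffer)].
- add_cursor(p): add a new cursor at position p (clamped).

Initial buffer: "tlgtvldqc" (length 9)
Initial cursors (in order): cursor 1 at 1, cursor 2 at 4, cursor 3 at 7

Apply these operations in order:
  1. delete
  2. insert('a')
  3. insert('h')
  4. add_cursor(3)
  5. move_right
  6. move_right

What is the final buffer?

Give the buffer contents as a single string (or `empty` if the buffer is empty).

After op 1 (delete): buffer="lgvlqc" (len 6), cursors c1@0 c2@2 c3@4, authorship ......
After op 2 (insert('a')): buffer="algavlaqc" (len 9), cursors c1@1 c2@4 c3@7, authorship 1..2..3..
After op 3 (insert('h')): buffer="ahlgahvlahqc" (len 12), cursors c1@2 c2@6 c3@10, authorship 11..22..33..
After op 4 (add_cursor(3)): buffer="ahlgahvlahqc" (len 12), cursors c1@2 c4@3 c2@6 c3@10, authorship 11..22..33..
After op 5 (move_right): buffer="ahlgahvlahqc" (len 12), cursors c1@3 c4@4 c2@7 c3@11, authorship 11..22..33..
After op 6 (move_right): buffer="ahlgahvlahqc" (len 12), cursors c1@4 c4@5 c2@8 c3@12, authorship 11..22..33..

Answer: ahlgahvlahqc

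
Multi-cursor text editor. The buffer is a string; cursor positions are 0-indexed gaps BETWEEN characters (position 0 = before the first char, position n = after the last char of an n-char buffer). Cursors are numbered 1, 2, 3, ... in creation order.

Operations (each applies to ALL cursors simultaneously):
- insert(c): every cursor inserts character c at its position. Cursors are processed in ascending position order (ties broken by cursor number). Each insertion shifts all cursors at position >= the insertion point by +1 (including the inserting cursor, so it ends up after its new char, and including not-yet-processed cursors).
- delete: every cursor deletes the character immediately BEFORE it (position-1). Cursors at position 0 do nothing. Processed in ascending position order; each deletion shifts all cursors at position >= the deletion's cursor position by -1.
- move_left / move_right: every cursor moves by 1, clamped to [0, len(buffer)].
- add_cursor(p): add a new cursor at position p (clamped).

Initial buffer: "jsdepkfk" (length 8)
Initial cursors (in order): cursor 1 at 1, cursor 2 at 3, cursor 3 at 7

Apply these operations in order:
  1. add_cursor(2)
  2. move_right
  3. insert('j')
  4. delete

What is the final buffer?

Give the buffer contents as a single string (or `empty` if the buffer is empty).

Answer: jsdepkfk

Derivation:
After op 1 (add_cursor(2)): buffer="jsdepkfk" (len 8), cursors c1@1 c4@2 c2@3 c3@7, authorship ........
After op 2 (move_right): buffer="jsdepkfk" (len 8), cursors c1@2 c4@3 c2@4 c3@8, authorship ........
After op 3 (insert('j')): buffer="jsjdjejpkfkj" (len 12), cursors c1@3 c4@5 c2@7 c3@12, authorship ..1.4.2....3
After op 4 (delete): buffer="jsdepkfk" (len 8), cursors c1@2 c4@3 c2@4 c3@8, authorship ........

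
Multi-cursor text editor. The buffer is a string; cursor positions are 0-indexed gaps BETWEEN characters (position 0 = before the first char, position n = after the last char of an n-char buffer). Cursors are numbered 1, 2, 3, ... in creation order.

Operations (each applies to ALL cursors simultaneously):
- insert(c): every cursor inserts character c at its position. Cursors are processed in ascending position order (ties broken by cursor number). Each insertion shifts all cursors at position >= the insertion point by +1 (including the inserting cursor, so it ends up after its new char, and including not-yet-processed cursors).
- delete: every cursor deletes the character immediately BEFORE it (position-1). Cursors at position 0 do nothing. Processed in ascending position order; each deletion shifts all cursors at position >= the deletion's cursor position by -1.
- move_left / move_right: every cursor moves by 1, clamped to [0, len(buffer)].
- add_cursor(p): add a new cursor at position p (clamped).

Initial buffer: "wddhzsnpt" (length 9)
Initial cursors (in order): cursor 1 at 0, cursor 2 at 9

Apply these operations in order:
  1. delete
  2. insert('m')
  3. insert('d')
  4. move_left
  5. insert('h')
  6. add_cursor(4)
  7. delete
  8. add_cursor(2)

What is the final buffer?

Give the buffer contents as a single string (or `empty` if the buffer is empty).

After op 1 (delete): buffer="wddhzsnp" (len 8), cursors c1@0 c2@8, authorship ........
After op 2 (insert('m')): buffer="mwddhzsnpm" (len 10), cursors c1@1 c2@10, authorship 1........2
After op 3 (insert('d')): buffer="mdwddhzsnpmd" (len 12), cursors c1@2 c2@12, authorship 11........22
After op 4 (move_left): buffer="mdwddhzsnpmd" (len 12), cursors c1@1 c2@11, authorship 11........22
After op 5 (insert('h')): buffer="mhdwddhzsnpmhd" (len 14), cursors c1@2 c2@13, authorship 111........222
After op 6 (add_cursor(4)): buffer="mhdwddhzsnpmhd" (len 14), cursors c1@2 c3@4 c2@13, authorship 111........222
After op 7 (delete): buffer="mdddhzsnpmd" (len 11), cursors c1@1 c3@2 c2@10, authorship 11.......22
After op 8 (add_cursor(2)): buffer="mdddhzsnpmd" (len 11), cursors c1@1 c3@2 c4@2 c2@10, authorship 11.......22

Answer: mdddhzsnpmd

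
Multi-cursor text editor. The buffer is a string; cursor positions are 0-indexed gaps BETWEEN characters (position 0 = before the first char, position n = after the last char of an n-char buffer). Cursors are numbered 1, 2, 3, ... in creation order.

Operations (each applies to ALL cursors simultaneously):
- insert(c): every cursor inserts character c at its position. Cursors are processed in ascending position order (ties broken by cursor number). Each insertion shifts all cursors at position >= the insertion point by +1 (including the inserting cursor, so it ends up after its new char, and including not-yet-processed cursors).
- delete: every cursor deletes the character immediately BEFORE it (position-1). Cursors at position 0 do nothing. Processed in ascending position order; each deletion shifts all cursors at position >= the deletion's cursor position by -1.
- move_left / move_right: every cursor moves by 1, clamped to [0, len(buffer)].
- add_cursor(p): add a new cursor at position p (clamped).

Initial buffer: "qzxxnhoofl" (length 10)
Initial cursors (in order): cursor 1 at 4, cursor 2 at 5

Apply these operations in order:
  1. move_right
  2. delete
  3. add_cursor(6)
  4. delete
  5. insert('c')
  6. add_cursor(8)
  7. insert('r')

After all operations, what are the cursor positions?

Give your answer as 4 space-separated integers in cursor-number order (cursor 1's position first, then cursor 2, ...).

After op 1 (move_right): buffer="qzxxnhoofl" (len 10), cursors c1@5 c2@6, authorship ..........
After op 2 (delete): buffer="qzxxoofl" (len 8), cursors c1@4 c2@4, authorship ........
After op 3 (add_cursor(6)): buffer="qzxxoofl" (len 8), cursors c1@4 c2@4 c3@6, authorship ........
After op 4 (delete): buffer="qzofl" (len 5), cursors c1@2 c2@2 c3@3, authorship .....
After op 5 (insert('c')): buffer="qzccocfl" (len 8), cursors c1@4 c2@4 c3@6, authorship ..12.3..
After op 6 (add_cursor(8)): buffer="qzccocfl" (len 8), cursors c1@4 c2@4 c3@6 c4@8, authorship ..12.3..
After op 7 (insert('r')): buffer="qzccrrocrflr" (len 12), cursors c1@6 c2@6 c3@9 c4@12, authorship ..1212.33..4

Answer: 6 6 9 12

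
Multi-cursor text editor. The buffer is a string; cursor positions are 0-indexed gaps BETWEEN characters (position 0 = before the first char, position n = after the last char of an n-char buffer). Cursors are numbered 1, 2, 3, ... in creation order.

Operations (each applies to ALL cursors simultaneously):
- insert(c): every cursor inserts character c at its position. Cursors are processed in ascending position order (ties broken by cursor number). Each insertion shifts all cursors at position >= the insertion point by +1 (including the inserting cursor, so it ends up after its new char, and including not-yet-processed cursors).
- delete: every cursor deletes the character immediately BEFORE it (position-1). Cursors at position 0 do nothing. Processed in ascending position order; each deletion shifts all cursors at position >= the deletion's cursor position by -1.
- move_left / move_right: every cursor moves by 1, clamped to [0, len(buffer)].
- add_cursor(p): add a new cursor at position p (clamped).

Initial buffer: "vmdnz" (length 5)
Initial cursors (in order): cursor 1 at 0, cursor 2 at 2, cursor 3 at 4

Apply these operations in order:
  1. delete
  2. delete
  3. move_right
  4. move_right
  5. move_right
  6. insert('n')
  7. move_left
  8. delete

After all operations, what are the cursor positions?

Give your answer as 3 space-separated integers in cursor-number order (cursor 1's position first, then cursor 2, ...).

After op 1 (delete): buffer="vdz" (len 3), cursors c1@0 c2@1 c3@2, authorship ...
After op 2 (delete): buffer="z" (len 1), cursors c1@0 c2@0 c3@0, authorship .
After op 3 (move_right): buffer="z" (len 1), cursors c1@1 c2@1 c3@1, authorship .
After op 4 (move_right): buffer="z" (len 1), cursors c1@1 c2@1 c3@1, authorship .
After op 5 (move_right): buffer="z" (len 1), cursors c1@1 c2@1 c3@1, authorship .
After op 6 (insert('n')): buffer="znnn" (len 4), cursors c1@4 c2@4 c3@4, authorship .123
After op 7 (move_left): buffer="znnn" (len 4), cursors c1@3 c2@3 c3@3, authorship .123
After op 8 (delete): buffer="n" (len 1), cursors c1@0 c2@0 c3@0, authorship 3

Answer: 0 0 0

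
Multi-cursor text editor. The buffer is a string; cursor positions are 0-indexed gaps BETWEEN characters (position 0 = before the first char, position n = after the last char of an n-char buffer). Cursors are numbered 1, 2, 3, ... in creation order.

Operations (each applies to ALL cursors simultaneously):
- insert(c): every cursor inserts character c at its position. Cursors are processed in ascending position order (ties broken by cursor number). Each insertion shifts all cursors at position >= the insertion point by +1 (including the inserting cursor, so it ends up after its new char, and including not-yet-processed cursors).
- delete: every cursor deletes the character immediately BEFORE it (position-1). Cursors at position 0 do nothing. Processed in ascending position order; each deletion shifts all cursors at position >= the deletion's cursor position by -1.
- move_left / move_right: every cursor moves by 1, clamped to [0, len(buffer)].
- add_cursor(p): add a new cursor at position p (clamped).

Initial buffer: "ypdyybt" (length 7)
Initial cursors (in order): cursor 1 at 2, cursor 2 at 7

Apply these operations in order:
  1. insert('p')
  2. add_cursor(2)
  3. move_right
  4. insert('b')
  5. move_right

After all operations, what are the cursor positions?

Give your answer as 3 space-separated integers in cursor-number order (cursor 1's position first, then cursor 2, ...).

Answer: 7 12 5

Derivation:
After op 1 (insert('p')): buffer="yppdyybtp" (len 9), cursors c1@3 c2@9, authorship ..1.....2
After op 2 (add_cursor(2)): buffer="yppdyybtp" (len 9), cursors c3@2 c1@3 c2@9, authorship ..1.....2
After op 3 (move_right): buffer="yppdyybtp" (len 9), cursors c3@3 c1@4 c2@9, authorship ..1.....2
After op 4 (insert('b')): buffer="yppbdbyybtpb" (len 12), cursors c3@4 c1@6 c2@12, authorship ..13.1....22
After op 5 (move_right): buffer="yppbdbyybtpb" (len 12), cursors c3@5 c1@7 c2@12, authorship ..13.1....22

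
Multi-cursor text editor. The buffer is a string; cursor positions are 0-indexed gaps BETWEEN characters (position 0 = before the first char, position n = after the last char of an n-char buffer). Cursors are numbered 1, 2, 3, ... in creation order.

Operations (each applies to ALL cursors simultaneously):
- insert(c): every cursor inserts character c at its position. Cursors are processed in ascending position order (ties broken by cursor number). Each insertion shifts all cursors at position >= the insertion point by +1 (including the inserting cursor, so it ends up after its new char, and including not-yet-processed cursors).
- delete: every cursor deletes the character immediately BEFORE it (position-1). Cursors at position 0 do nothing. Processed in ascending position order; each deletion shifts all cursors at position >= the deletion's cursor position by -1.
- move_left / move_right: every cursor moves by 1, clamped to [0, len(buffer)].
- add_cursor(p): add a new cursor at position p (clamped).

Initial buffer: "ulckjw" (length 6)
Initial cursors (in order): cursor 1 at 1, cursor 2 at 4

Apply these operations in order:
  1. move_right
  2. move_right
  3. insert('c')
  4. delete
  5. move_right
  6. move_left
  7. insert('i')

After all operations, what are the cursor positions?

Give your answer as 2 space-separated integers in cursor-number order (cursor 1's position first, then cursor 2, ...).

Answer: 4 7

Derivation:
After op 1 (move_right): buffer="ulckjw" (len 6), cursors c1@2 c2@5, authorship ......
After op 2 (move_right): buffer="ulckjw" (len 6), cursors c1@3 c2@6, authorship ......
After op 3 (insert('c')): buffer="ulcckjwc" (len 8), cursors c1@4 c2@8, authorship ...1...2
After op 4 (delete): buffer="ulckjw" (len 6), cursors c1@3 c2@6, authorship ......
After op 5 (move_right): buffer="ulckjw" (len 6), cursors c1@4 c2@6, authorship ......
After op 6 (move_left): buffer="ulckjw" (len 6), cursors c1@3 c2@5, authorship ......
After op 7 (insert('i')): buffer="ulcikjiw" (len 8), cursors c1@4 c2@7, authorship ...1..2.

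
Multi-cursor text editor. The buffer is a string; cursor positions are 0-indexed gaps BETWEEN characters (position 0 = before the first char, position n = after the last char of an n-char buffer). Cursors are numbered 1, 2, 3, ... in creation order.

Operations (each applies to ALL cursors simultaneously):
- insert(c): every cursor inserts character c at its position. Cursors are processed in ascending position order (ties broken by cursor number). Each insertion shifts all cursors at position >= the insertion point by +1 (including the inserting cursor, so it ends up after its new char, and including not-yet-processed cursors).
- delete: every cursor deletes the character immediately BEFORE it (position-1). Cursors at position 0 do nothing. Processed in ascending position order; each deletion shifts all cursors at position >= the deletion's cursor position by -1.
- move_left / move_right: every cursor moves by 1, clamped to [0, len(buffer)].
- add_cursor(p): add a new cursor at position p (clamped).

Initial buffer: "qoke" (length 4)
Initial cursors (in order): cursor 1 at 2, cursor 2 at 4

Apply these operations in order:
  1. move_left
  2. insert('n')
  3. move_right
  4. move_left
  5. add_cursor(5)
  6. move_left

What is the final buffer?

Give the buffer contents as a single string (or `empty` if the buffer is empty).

Answer: qnokne

Derivation:
After op 1 (move_left): buffer="qoke" (len 4), cursors c1@1 c2@3, authorship ....
After op 2 (insert('n')): buffer="qnokne" (len 6), cursors c1@2 c2@5, authorship .1..2.
After op 3 (move_right): buffer="qnokne" (len 6), cursors c1@3 c2@6, authorship .1..2.
After op 4 (move_left): buffer="qnokne" (len 6), cursors c1@2 c2@5, authorship .1..2.
After op 5 (add_cursor(5)): buffer="qnokne" (len 6), cursors c1@2 c2@5 c3@5, authorship .1..2.
After op 6 (move_left): buffer="qnokne" (len 6), cursors c1@1 c2@4 c3@4, authorship .1..2.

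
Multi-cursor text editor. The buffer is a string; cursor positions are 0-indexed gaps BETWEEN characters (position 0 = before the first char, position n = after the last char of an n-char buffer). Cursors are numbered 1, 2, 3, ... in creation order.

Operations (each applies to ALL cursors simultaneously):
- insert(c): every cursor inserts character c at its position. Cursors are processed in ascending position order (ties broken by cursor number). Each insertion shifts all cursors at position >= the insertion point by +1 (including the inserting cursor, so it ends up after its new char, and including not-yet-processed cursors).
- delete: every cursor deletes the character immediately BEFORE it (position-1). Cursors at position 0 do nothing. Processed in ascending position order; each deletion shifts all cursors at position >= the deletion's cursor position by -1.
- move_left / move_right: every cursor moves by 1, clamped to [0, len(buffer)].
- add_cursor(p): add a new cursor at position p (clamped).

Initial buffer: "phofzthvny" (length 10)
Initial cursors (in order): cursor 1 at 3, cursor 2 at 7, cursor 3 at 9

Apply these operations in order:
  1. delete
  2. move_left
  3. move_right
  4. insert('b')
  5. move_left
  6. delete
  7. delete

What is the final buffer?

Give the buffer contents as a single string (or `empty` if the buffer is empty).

Answer: bfby

Derivation:
After op 1 (delete): buffer="phfztvy" (len 7), cursors c1@2 c2@5 c3@6, authorship .......
After op 2 (move_left): buffer="phfztvy" (len 7), cursors c1@1 c2@4 c3@5, authorship .......
After op 3 (move_right): buffer="phfztvy" (len 7), cursors c1@2 c2@5 c3@6, authorship .......
After op 4 (insert('b')): buffer="phbfztbvby" (len 10), cursors c1@3 c2@7 c3@9, authorship ..1...2.3.
After op 5 (move_left): buffer="phbfztbvby" (len 10), cursors c1@2 c2@6 c3@8, authorship ..1...2.3.
After op 6 (delete): buffer="pbfzbby" (len 7), cursors c1@1 c2@4 c3@5, authorship .1..23.
After op 7 (delete): buffer="bfby" (len 4), cursors c1@0 c2@2 c3@2, authorship 1.3.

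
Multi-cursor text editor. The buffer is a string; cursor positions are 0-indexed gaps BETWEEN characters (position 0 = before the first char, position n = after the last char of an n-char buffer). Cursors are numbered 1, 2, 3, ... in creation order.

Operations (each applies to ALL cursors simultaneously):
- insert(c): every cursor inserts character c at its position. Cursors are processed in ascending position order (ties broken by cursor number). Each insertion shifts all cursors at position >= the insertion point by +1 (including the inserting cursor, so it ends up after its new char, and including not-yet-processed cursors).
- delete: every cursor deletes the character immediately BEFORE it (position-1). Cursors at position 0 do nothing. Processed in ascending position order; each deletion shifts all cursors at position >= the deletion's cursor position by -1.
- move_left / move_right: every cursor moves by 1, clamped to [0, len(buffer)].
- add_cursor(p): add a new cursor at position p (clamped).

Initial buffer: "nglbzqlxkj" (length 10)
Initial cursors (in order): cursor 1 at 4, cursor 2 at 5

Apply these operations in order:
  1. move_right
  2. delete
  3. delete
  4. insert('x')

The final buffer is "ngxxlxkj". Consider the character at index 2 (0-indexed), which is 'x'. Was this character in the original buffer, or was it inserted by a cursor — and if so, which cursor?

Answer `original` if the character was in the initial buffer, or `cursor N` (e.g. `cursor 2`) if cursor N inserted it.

Answer: cursor 1

Derivation:
After op 1 (move_right): buffer="nglbzqlxkj" (len 10), cursors c1@5 c2@6, authorship ..........
After op 2 (delete): buffer="nglblxkj" (len 8), cursors c1@4 c2@4, authorship ........
After op 3 (delete): buffer="nglxkj" (len 6), cursors c1@2 c2@2, authorship ......
After op 4 (insert('x')): buffer="ngxxlxkj" (len 8), cursors c1@4 c2@4, authorship ..12....
Authorship (.=original, N=cursor N): . . 1 2 . . . .
Index 2: author = 1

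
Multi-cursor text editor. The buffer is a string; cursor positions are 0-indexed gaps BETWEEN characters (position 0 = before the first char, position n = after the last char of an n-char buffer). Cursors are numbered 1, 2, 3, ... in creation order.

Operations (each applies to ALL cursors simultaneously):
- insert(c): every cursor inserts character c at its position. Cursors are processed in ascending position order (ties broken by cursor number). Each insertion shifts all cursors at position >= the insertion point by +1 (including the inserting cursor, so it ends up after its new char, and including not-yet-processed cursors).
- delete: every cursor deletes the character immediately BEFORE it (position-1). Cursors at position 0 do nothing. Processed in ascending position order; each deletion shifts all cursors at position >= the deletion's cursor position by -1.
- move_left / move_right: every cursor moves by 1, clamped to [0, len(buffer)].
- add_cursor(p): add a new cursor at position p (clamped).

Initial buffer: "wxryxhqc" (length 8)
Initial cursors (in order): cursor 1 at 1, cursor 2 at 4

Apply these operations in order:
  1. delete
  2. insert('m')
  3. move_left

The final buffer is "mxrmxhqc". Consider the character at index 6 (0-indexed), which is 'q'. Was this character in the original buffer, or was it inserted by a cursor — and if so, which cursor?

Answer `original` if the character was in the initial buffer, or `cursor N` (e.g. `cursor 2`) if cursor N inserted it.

Answer: original

Derivation:
After op 1 (delete): buffer="xrxhqc" (len 6), cursors c1@0 c2@2, authorship ......
After op 2 (insert('m')): buffer="mxrmxhqc" (len 8), cursors c1@1 c2@4, authorship 1..2....
After op 3 (move_left): buffer="mxrmxhqc" (len 8), cursors c1@0 c2@3, authorship 1..2....
Authorship (.=original, N=cursor N): 1 . . 2 . . . .
Index 6: author = original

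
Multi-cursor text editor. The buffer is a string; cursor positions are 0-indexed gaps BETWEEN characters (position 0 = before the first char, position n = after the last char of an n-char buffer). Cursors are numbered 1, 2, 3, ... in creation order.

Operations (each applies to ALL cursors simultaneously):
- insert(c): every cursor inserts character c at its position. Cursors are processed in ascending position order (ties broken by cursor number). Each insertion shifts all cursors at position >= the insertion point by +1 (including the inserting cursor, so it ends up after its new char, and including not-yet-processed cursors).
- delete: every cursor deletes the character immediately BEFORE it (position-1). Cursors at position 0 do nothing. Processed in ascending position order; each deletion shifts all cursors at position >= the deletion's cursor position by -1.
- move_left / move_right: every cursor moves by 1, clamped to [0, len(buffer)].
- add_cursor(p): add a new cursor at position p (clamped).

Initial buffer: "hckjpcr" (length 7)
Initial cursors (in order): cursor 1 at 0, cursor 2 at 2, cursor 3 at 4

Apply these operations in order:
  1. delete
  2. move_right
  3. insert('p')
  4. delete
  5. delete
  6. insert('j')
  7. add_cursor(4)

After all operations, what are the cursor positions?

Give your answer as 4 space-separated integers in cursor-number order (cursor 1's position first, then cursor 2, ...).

Answer: 3 3 3 4

Derivation:
After op 1 (delete): buffer="hkpcr" (len 5), cursors c1@0 c2@1 c3@2, authorship .....
After op 2 (move_right): buffer="hkpcr" (len 5), cursors c1@1 c2@2 c3@3, authorship .....
After op 3 (insert('p')): buffer="hpkpppcr" (len 8), cursors c1@2 c2@4 c3@6, authorship .1.2.3..
After op 4 (delete): buffer="hkpcr" (len 5), cursors c1@1 c2@2 c3@3, authorship .....
After op 5 (delete): buffer="cr" (len 2), cursors c1@0 c2@0 c3@0, authorship ..
After op 6 (insert('j')): buffer="jjjcr" (len 5), cursors c1@3 c2@3 c3@3, authorship 123..
After op 7 (add_cursor(4)): buffer="jjjcr" (len 5), cursors c1@3 c2@3 c3@3 c4@4, authorship 123..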